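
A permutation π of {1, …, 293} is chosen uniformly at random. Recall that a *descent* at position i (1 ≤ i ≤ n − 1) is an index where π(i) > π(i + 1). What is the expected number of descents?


Write X = Σ X_I over i = 1, …, 292, with X_I the indicator of one descent.
There are 292 indicators.
For each fixed i, the pair (π(i), π(i+1)) is a uniformly random ordered pair of distinct values from {1, …, 293}; by symmetry P[π(i) > π(i+1)] = 1/2.
By linearity: E[X] = 292 · (1/2) = (293 − 1) · (1/2) = 146 ≈ 146.0000.

E[X] = 146 = 146.0000.


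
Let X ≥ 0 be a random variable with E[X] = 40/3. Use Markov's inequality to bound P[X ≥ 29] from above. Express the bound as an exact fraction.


μ = E[X] = 40/3, a = 29.
Markov: P[X ≥ 29] ≤ μ/a = (40/3)/29 = 40/87.
Numerically: ≈ 0.460.
(Since a = 29 > μ = 13.333, the bound 40/87 is < 1 and informative.)

P[X ≥ 29] ≤ 40/87 ≈ 0.460.


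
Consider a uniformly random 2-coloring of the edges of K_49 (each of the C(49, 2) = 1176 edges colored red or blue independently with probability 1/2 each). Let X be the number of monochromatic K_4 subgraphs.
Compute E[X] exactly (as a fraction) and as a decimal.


Let X = Σ_S X_S over the C(49, 4) = 211876 subsets S of size 4, where X_S = 1 if the K_4 on S is monochromatic.
For a fixed S, the K_4 on S has C(4, 2) = 6 edges. P[all 6 edges red] = (1/2)^6, and likewise for blue, so P[monochromatic] = 2·(1/2)^6 = 2^{1 − 6} = 1/32.
By linearity: E[X] = C(49, 4) · 2^{1 − 6} = 211876 · 1/32 = 52969/8.
Numerically: E[X] ≈ 6621.1250.

E[X] = C(49,4)·2^(1−C(4,2)) = 52969/8 ≈ 6621.1250.


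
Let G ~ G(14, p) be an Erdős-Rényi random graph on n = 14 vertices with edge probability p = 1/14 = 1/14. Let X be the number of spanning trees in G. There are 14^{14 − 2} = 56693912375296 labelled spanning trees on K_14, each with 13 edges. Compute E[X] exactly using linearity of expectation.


K_14 has 14^{14 − 2} = 56693912375296 labelled spanning trees.
For each such spanning tree H, let X_H = 1 if all 13 edges of H are present in G. Then P[X_H = 1] = p^{13} = (1/14)^{13} = 1/793714773254144.
Summing the indicators: E[X] = Σ_H E[X_H] = 56693912375296 · p^{13} = 56693912375296 · 1/793714773254144 = 1/14.
Numerically: E[X] ≈ 0.071429.

E[X] = 56693912375296 · (1/14)^{13} = 1/14 ≈ 0.071429.


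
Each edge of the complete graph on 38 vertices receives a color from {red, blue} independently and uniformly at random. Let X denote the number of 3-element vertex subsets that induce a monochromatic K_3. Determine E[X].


Let X = Σ_S X_S over the C(38, 3) = 8436 subsets S of size 3, where X_S = 1 if the K_3 on S is monochromatic.
For a fixed S, the K_3 on S has C(3, 2) = 3 edges. P[all 3 edges red] = (1/2)^3, and likewise for blue, so P[monochromatic] = 2·(1/2)^3 = 2^{1 − 3} = 1/4.
By linearity of expectation: E[X] = C(38, 3) · 2^{1 − 3} = 8436 · 1/4 = 2109.
Numerically: E[X] ≈ 2109.00000.

E[X] = C(38,3)·2^(1−C(3,2)) = 2109 ≈ 2109.00000.


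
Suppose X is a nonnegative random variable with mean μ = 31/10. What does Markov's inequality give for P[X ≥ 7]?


μ = E[X] = 31/10, a = 7.
Markov: P[X ≥ 7] ≤ μ/a = (31/10)/7 = 31/70.
Numerically: ≈ 0.44286.
(Since a = 7 > μ = 3.10000, the bound 31/70 is < 1 and informative.)

P[X ≥ 7] ≤ 31/70 ≈ 0.44286.


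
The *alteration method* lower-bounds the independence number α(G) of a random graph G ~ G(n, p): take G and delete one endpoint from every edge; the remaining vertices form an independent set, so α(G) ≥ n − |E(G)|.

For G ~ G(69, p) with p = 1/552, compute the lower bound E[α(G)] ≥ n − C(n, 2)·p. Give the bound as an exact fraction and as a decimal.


E[|E(G)|] = C(69, 2)·p = 2346 · (1/552) = 17/4.
E[α(G)] ≥ n − E[|E(G)|] = 69 − 17/4 = 259/4.
Numerically: ≈ 64.750000.
(This is only a lower bound; the true E[α(G)] may be larger.)

E[α(G)] ≥ 259/4 ≈ 64.750000.


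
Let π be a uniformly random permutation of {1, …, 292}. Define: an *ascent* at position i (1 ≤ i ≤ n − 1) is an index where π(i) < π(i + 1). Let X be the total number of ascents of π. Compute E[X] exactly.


Write X = Σ X_I over i = 1, …, 291, with X_I the indicator of one ascent.
There are 291 indicators.
For each fixed i, the pair (π(i), π(i+1)) is a uniformly random ordered pair of distinct values from {1, …, 292}; by symmetry P[π(i) < π(i+1)] = 1/2.
By linearity: E[X] = 291 · (1/2) = (292 − 1) · (1/2) = 291/2 ≈ 145.500000.

E[X] = 291/2 = 145.500000.


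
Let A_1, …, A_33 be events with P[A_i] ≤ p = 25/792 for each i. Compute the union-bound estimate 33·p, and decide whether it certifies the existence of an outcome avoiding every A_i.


Union bound: P[∪_{i=1}^{33} A_i] ≤ Σ_i P[A_i] ≤ 33·p = 33·(25/792) = 25/24.
Numerically: 25/24 ≈ 1.0417.
Is 25/24 < 1? NO.
Since the bound 25/24 is ≥ 1, the union bound is uninformative here; it does NOT by itself certify existence.

33·p = 25/24 ≈ 1.0417; existence NOT certified by the union bound.


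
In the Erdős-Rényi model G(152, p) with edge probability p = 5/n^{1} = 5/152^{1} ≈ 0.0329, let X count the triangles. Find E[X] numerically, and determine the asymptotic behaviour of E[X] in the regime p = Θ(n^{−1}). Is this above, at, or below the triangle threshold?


Number of potential triangles: C(152, 3) = 573800.
Each occurs with probability p³ ≈ (0.0329)³ ≈ 3.55942e-05.
By linearity: E[X] = C(152, 3)·p³ ≈ 573800 · 3.55942e-05 ≈ 20.424.
Here α = 1, so p = 5/n is exactly at the triangle threshold p ~ 1/n. Asymptotically E[X] → c³/6 = 5³/6 = 125/6 ≈ 20.833, a bounded constant. In this regime the triangle count is asymptotically Poisson(c³/6).

E[X] ≈ 20.424; in regime p = Θ(1/n^{1}) E[X] stays bounded (at the triangle threshold p ~ 1/n).


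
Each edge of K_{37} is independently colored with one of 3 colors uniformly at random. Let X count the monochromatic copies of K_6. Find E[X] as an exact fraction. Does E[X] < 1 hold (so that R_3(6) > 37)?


E[X] = C(37, 6) · 3^{1 − 15} = 2324784 · 3^{−14} = 2324784/4782969.
As a reduced fraction: E[X] = 774928/1594323 ≈ 0.486.
Is E[X] < 1? YES.
Since E[X] < 1, there exists a 3-coloring of K_{37} with no monochromatic K_6; hence R_3(6) > 37.

E[X] = 774928/1594323 ≈ 0.486; E[X] < 1, so R_3(6) > 37.


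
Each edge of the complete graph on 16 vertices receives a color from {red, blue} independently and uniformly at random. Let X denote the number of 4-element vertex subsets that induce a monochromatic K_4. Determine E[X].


Let X = Σ_S X_S over the C(16, 4) = 1820 subsets S of size 4, where X_S = 1 if the K_4 on S is monochromatic.
For a fixed S, the K_4 on S has C(4, 2) = 6 edges. P[all 6 edges red] = (1/2)^6, and likewise for blue, so P[monochromatic] = 2·(1/2)^6 = 2^{1 − 6} = 1/32.
Summing: E[X] = C(16, 4) · 2^{1 − 6} = 1820 · 1/32 = 455/8.
Numerically: E[X] ≈ 56.875.

E[X] = C(16,4)·2^(1−C(4,2)) = 455/8 ≈ 56.875.


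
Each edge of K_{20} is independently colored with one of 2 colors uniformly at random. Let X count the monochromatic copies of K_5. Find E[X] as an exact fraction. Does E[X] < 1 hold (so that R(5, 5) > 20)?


E[X] = C(20, 5) · 2^{1 − 10} = 15504 · 2^{−9} = 15504/512.
As a reduced fraction: E[X] = 969/32 ≈ 30.281250.
Is E[X] < 1? NO.
Since E[X] ≥ 1, the first-moment bound is inconclusive at n = 20; it does NOT by itself certify R(5, 5) > 20.

E[X] = 969/32 ≈ 30.281250; E[X] ≥ 1; first-moment method inconclusive here.


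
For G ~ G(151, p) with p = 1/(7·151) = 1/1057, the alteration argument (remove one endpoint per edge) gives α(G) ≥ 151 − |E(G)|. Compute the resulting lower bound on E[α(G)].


E[|E(G)|] = C(151, 2)·p = 11325 · (1/1057) = 75/7.
E[α(G)] ≥ n − E[|E(G)|] = 151 − 75/7 = 982/7.
Numerically: ≈ 140.28571.
(This is only a lower bound; the true E[α(G)] may be larger.)

E[α(G)] ≥ 982/7 ≈ 140.28571.


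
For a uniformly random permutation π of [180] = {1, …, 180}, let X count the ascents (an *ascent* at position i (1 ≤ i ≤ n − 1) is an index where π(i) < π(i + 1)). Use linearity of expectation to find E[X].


Write X = Σ X_I over i = 1, …, 179, with X_I the indicator of one ascent.
There are 179 indicators.
For each fixed i, the pair (π(i), π(i+1)) is a uniformly random ordered pair of distinct values from {1, …, 180}; by symmetry P[π(i) < π(i+1)] = 1/2.
By linearity: E[X] = 179 · (1/2) = (180 − 1) · (1/2) = 179/2 ≈ 89.500000.

E[X] = 179/2 = 89.500000.


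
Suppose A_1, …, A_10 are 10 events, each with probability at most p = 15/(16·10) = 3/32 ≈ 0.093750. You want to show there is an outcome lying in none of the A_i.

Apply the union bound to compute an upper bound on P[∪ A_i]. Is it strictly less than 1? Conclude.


Union bound: P[∪_{i=1}^{10} A_i] ≤ Σ_i P[A_i] ≤ 10·p = 10·(3/32) = 15/16.
Numerically: 15/16 ≈ 0.937500.
Is 15/16 < 1? YES.
Since P[∪ A_i] ≤ 15/16 < 1, the complement has P[∩ A_i^c] ≥ 1 − 15/16 = 1/16 > 0, so some outcome avoids every A_i.

10·p = 15/16 ≈ 0.937500; existence CERTIFIED by the union bound.


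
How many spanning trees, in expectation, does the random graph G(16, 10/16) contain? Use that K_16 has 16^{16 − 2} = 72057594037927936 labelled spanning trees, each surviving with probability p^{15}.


K_16 has 16^{16 − 2} = 72057594037927936 labelled spanning trees.
For each such spanning tree H, let X_H = 1 if all 15 edges of H are present in G. Then P[X_H = 1] = p^{15} = (5/8)^{15} = 30517578125/35184372088832.
By linearity: E[X] = Σ_H E[X_H] = 72057594037927936 · p^{15} = 72057594037927936 · 30517578125/35184372088832 = 62500000000000.
Numerically: E[X] ≈ 6.25e+13.

E[X] = 72057594037927936 · (5/8)^{15} = 62500000000000 ≈ 6.25e+13.


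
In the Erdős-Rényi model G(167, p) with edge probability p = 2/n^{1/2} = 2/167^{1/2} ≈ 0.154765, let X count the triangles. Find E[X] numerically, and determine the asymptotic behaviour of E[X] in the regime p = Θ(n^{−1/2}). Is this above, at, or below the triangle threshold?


Number of potential triangles: C(167, 3) = 762355.
Each occurs with probability p³ ≈ (0.154765)³ ≈ 3.70693764e-03.
By linearity: E[X] = C(167, 3)·p³ ≈ 762355 · 3.70693764e-03 ≈ 2826.002445.
Since α = 1/2 < 1, p = c/n^{1/2} ≫ 1/n is above the triangle threshold p ~ 1/n. Asymptotically E[X] ~ (c³/6)·n^{3(1−α)} = (2³/6)·n^{1.5} → ∞; triangles are abundant w.h.p.

E[X] ≈ 2826.002445; in regime p = Θ(1/n^{1/2}) E[X] diverges (above the triangle threshold p ~ 1/n).


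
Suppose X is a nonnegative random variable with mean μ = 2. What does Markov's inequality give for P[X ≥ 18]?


μ = E[X] = 2, a = 18.
Markov: P[X ≥ 18] ≤ μ/a = (2)/18 = 1/9.
Numerically: ≈ 0.111111.
(Since a = 18 > μ = 2.000000, the bound 1/9 is < 1 and informative.)

P[X ≥ 18] ≤ 1/9 ≈ 0.111111.


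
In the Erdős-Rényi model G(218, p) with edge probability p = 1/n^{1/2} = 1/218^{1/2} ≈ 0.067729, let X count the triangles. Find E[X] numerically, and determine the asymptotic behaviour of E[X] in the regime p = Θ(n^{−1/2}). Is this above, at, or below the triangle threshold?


Number of potential triangles: C(218, 3) = 1703016.
Each occurs with probability p³ ≈ (0.067729)³ ≈ 3.1068140e-04.
By linearity: E[X] = C(218, 3)·p³ ≈ 1703016 · 3.1068140e-04 ≈ 529.09540.
Since α = 1/2 < 1, p = c/n^{1/2} ≫ 1/n is above the triangle threshold p ~ 1/n. Asymptotically E[X] ~ (c³/6)·n^{3(1−α)} = (1³/6)·n^{1.5} → ∞; triangles are abundant w.h.p.

E[X] ≈ 529.09540; in regime p = Θ(1/n^{1/2}) E[X] diverges (above the triangle threshold p ~ 1/n).


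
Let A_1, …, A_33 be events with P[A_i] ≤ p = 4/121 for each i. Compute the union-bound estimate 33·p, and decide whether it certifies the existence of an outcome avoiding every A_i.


Union bound: P[∪_{i=1}^{33} A_i] ≤ Σ_i P[A_i] ≤ 33·p = 33·(4/121) = 12/11.
Numerically: 12/11 ≈ 1.091.
Is 12/11 < 1? NO.
Since the bound 12/11 is ≥ 1, the union bound is uninformative here; it does NOT by itself certify existence.

33·p = 12/11 ≈ 1.091; existence NOT certified by the union bound.


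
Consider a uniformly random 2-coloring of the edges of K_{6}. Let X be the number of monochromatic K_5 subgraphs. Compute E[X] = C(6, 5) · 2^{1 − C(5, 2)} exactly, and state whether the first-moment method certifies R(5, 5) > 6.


E[X] = C(6, 5) · 2^{1 − 10} = 6 · 2^{−9} = 6/512.
As a reduced fraction: E[X] = 3/256 ≈ 0.0117188.
Is E[X] < 1? YES.
Since E[X] < 1, there exists a 2-coloring of K_{6} with no monochromatic K_5; hence R(5, 5) > 6.

E[X] = 3/256 ≈ 0.0117188; E[X] < 1, so R(5, 5) > 6.


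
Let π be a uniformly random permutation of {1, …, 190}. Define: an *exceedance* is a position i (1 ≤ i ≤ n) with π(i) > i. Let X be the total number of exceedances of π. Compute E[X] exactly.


Write X = Σ_{i=1}^{190} X_i, where X_i = 1_{π(i) > i}.
For each fixed i, π(i) is uniform over {1, …, 190} (marginal of a uniform permutation), so P[π(i) > i] = (n − i)/n. Summing: Σ_{i=1}^{190} (n − i)/n = (0 + 1 + … + 189)/190 = 190(190 − 1)/(2·190) = (190 − 1)/2.
Hence E[X] = Σ_{i=1}^{190} (190 − i)/190 = 189/2 ≈ 94.50000.

E[X] = 189/2 = 94.50000.


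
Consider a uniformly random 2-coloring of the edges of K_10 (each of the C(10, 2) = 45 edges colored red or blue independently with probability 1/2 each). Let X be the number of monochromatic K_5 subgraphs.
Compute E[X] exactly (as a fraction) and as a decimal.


Let X = Σ_S X_S over the C(10, 5) = 252 subsets S of size 5, where X_S = 1 if the K_5 on S is monochromatic.
For a fixed S, the K_5 on S has C(5, 2) = 10 edges. P[all 10 edges red] = (1/2)^10, and likewise for blue, so P[monochromatic] = 2·(1/2)^10 = 2^{1 − 10} = 1/512.
Summing: E[X] = C(10, 5) · 2^{1 − 10} = 252 · 1/512 = 63/128.
Numerically: E[X] ≈ 0.49219.

E[X] = C(10,5)·2^(1−C(5,2)) = 63/128 ≈ 0.49219.


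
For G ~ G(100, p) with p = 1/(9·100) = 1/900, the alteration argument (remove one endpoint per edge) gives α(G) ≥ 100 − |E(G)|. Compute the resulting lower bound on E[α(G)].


E[|E(G)|] = C(100, 2)·p = 4950 · (1/900) = 11/2.
E[α(G)] ≥ n − E[|E(G)|] = 100 − 11/2 = 189/2.
Numerically: ≈ 94.50000.
(This is only a lower bound; the true E[α(G)] may be larger.)

E[α(G)] ≥ 189/2 ≈ 94.50000.


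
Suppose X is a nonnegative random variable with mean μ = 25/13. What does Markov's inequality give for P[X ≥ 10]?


μ = E[X] = 25/13, a = 10.
Markov: P[X ≥ 10] ≤ μ/a = (25/13)/10 = 5/26.
Numerically: ≈ 0.192.
(Since a = 10 > μ = 1.923, the bound 5/26 is < 1 and informative.)

P[X ≥ 10] ≤ 5/26 ≈ 0.192.


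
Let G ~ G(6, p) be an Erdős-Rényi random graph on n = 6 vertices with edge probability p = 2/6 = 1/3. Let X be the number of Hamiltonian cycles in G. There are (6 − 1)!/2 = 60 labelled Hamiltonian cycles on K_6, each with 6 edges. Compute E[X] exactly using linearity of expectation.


K_6 has (6 − 1)!/2 = 60 labelled Hamiltonian cycles.
For each such Hamiltonian cycle H, let X_H = 1 if all 6 edges of H are present in G. Then P[X_H = 1] = p^{6} = (1/3)^{6} = 1/729.
Summing the indicators: E[X] = Σ_H E[X_H] = 60 · p^{6} = 60 · 1/729 = 20/243.
Numerically: E[X] ≈ 0.082305.

E[X] = 60 · (1/3)^{6} = 20/243 ≈ 0.082305.


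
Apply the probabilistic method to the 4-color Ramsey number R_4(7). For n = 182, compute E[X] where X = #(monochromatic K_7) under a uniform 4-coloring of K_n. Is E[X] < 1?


E[X] = C(182, 7) · 4^{1 − 21} = 1167752750736 · 4^{−20} = 1167752750736/1099511627776.
As a reduced fraction: E[X] = 72984546921/68719476736 ≈ 1.0621.
Is E[X] < 1? NO.
Since E[X] ≥ 1, the first-moment bound is inconclusive at n = 182; it does NOT by itself certify R_4(7) > 182.

E[X] = 72984546921/68719476736 ≈ 1.0621; E[X] ≥ 1; first-moment method inconclusive here.


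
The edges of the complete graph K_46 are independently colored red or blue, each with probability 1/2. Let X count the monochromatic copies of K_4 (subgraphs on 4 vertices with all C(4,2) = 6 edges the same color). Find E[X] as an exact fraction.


Let X = Σ_S X_S over the C(46, 4) = 163185 subsets S of size 4, where X_S = 1 if the K_4 on S is monochromatic.
For a fixed S, the K_4 on S has C(4, 2) = 6 edges. P[all 6 edges red] = (1/2)^6, and likewise for blue, so P[monochromatic] = 2·(1/2)^6 = 2^{1 − 6} = 1/32.
By linearity of expectation: E[X] = C(46, 4) · 2^{1 − 6} = 163185 · 1/32 = 163185/32.
Numerically: E[X] ≈ 5099.5312.

E[X] = C(46,4)·2^(1−C(4,2)) = 163185/32 ≈ 5099.5312.


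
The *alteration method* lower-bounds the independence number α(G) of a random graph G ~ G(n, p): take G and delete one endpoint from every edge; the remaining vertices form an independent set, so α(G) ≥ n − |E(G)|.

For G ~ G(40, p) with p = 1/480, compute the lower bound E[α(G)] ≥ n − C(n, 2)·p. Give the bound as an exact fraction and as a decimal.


E[|E(G)|] = C(40, 2)·p = 780 · (1/480) = 13/8.
E[α(G)] ≥ n − E[|E(G)|] = 40 − 13/8 = 307/8.
Numerically: ≈ 38.375.
(This is only a lower bound; the true E[α(G)] may be larger.)

E[α(G)] ≥ 307/8 ≈ 38.375.


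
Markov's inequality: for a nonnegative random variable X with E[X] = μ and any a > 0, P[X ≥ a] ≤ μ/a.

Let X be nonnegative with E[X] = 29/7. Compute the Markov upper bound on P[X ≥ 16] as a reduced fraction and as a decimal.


μ = E[X] = 29/7, a = 16.
Markov: P[X ≥ 16] ≤ μ/a = (29/7)/16 = 29/112.
Numerically: ≈ 0.25893.
(Since a = 16 > μ = 4.14286, the bound 29/112 is < 1 and informative.)

P[X ≥ 16] ≤ 29/112 ≈ 0.25893.


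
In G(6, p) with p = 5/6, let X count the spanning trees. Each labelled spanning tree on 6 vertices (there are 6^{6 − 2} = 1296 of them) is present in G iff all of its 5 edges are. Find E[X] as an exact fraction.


K_6 has 6^{6 − 2} = 1296 labelled spanning trees.
For each such spanning tree H, let X_H = 1 if all 5 edges of H are present in G. Then P[X_H = 1] = p^{5} = (5/6)^{5} = 3125/7776.
By linearity: E[X] = Σ_H E[X_H] = 1296 · p^{5} = 1296 · 3125/7776 = 3125/6.
Numerically: E[X] ≈ 521.

E[X] = 1296 · (5/6)^{5} = 3125/6 ≈ 521.


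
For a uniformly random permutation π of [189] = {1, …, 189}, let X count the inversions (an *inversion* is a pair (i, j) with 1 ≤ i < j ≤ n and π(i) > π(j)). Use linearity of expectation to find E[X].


Write X = Σ X_I over the C(189, 2) = 17766 pairs i < j, with X_I the indicator of one inversion.
There are 17766 indicators.
For each fixed pair i < j, the values π(i) and π(j) are two distinct elements of {1, …, 189} in uniformly random order; by symmetry P[π(i) > π(j)] = 1/2.
By linearity: E[X] = 17766 · (1/2) = C(189, 2) · (1/2) = 17766/2 = 8883 ≈ 8883.000000.

E[X] = 8883 = 8883.000000.


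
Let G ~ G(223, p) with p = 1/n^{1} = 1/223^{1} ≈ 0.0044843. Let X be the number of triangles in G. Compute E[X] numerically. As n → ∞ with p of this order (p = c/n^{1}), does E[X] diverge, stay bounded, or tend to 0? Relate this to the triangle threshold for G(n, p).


Number of potential triangles: C(223, 3) = 1823471.
Each occurs with probability p³ ≈ (0.0044843)³ ≈ 9.01748463e-08.
By linearity: E[X] = C(223, 3)·p³ ≈ 1823471 · 9.01748463e-08 ≈ 0.164431.
Here α = 1, so p = 1/n is exactly at the triangle threshold p ~ 1/n. Asymptotically E[X] → c³/6 = 1³/6 = 1/6 ≈ 0.166667, a bounded constant. In this regime the triangle count is asymptotically Poisson(c³/6).

E[X] ≈ 0.164431; in regime p = Θ(1/n^{1}) E[X] stays bounded (at the triangle threshold p ~ 1/n).


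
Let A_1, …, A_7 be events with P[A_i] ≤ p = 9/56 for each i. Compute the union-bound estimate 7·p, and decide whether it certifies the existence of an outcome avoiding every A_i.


Union bound: P[∪_{i=1}^{7} A_i] ≤ Σ_i P[A_i] ≤ 7·p = 7·(9/56) = 9/8.
Numerically: 9/8 ≈ 1.1250000.
Is 9/8 < 1? NO.
Since the bound 9/8 is ≥ 1, the union bound is uninformative here; it does NOT by itself certify existence.

7·p = 9/8 ≈ 1.1250000; existence NOT certified by the union bound.


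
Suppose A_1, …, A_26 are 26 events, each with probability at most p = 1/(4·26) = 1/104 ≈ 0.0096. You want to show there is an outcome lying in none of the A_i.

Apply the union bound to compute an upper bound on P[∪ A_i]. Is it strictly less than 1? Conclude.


Union bound: P[∪_{i=1}^{26} A_i] ≤ Σ_i P[A_i] ≤ 26·p = 26·(1/104) = 1/4.
Numerically: 1/4 ≈ 0.2500.
Is 1/4 < 1? YES.
Since P[∪ A_i] ≤ 1/4 < 1, the complement has P[∩ A_i^c] ≥ 1 − 1/4 = 3/4 > 0, so some outcome avoids every A_i.

26·p = 1/4 ≈ 0.2500; existence CERTIFIED by the union bound.


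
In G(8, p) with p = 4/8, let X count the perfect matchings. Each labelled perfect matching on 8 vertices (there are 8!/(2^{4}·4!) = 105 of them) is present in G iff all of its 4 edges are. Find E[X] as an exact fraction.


K_8 has 8!/(2^{4}·4!) = 105 labelled perfect matchings.
For each such perfect matching H, let X_H = 1 if all 4 edges of H are present in G. Then P[X_H = 1] = p^{4} = (1/2)^{4} = 1/16.
By linearity: E[X] = Σ_H E[X_H] = 105 · p^{4} = 105 · 1/16 = 105/16.
Numerically: E[X] ≈ 6.562.

E[X] = 105 · (1/2)^{4} = 105/16 ≈ 6.562.


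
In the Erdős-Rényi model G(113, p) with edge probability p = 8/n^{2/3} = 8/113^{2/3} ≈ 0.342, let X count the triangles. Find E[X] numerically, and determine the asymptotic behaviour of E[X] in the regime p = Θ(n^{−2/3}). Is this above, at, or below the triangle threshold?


Number of potential triangles: C(113, 3) = 234136.
Each occurs with probability p³ ≈ (0.342)³ ≈ 4.00971e-02.
By linearity: E[X] = C(113, 3)·p³ ≈ 234136 · 4.00971e-02 ≈ 9388.177.
Since α = 2/3 < 1, p = c/n^{2/3} ≫ 1/n is above the triangle threshold p ~ 1/n. Asymptotically E[X] ~ (c³/6)·n^{3(1−α)} = (8³/6)·n^{1} → ∞; triangles are abundant w.h.p.

E[X] ≈ 9388.177; in regime p = Θ(1/n^{2/3}) E[X] diverges (above the triangle threshold p ~ 1/n).


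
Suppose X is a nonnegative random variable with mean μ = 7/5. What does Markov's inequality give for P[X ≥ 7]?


μ = E[X] = 7/5, a = 7.
Markov: P[X ≥ 7] ≤ μ/a = (7/5)/7 = 1/5.
Numerically: ≈ 0.200000.
(Since a = 7 > μ = 1.400000, the bound 1/5 is < 1 and informative.)

P[X ≥ 7] ≤ 1/5 ≈ 0.200000.


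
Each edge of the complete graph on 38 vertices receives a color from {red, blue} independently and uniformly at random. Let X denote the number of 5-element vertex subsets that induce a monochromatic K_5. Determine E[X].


Let X = Σ_S X_S over the C(38, 5) = 501942 subsets S of size 5, where X_S = 1 if the K_5 on S is monochromatic.
For a fixed S, the K_5 on S has C(5, 2) = 10 edges. P[all 10 edges red] = (1/2)^10, and likewise for blue, so P[monochromatic] = 2·(1/2)^10 = 2^{1 − 10} = 1/512.
By linearity of expectation: E[X] = C(38, 5) · 2^{1 − 10} = 501942 · 1/512 = 250971/256.
Numerically: E[X] ≈ 980.3555.

E[X] = C(38,5)·2^(1−C(5,2)) = 250971/256 ≈ 980.3555.


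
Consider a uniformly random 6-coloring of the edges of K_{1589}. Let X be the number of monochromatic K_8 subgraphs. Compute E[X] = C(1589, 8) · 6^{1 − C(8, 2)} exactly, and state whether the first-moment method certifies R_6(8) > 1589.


E[X] = C(1589, 8) · 6^{1 − 28} = 990389025825605844438 · 6^{−27} = 990389025825605844438/1023490369077469249536.
As a reduced fraction: E[X] = 165064837637600974073/170581728179578208256 ≈ 0.9676584.
Is E[X] < 1? YES.
Since E[X] < 1, there exists a 6-coloring of K_{1589} with no monochromatic K_8; hence R_6(8) > 1589.

E[X] = 165064837637600974073/170581728179578208256 ≈ 0.9676584; E[X] < 1, so R_6(8) > 1589.


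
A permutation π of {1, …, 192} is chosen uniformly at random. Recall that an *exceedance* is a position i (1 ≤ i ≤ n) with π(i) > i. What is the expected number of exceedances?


Write X = Σ_{i=1}^{192} X_i, where X_i = 1_{π(i) > i}.
For each fixed i, π(i) is uniform over {1, …, 192} (marginal of a uniform permutation), so P[π(i) > i] = (n − i)/n. Summing: Σ_{i=1}^{192} (n − i)/n = (0 + 1 + … + 191)/192 = 192(192 − 1)/(2·192) = (192 − 1)/2.
Hence E[X] = Σ_{i=1}^{192} (192 − i)/192 = 191/2 ≈ 95.500000.

E[X] = 191/2 = 95.500000.


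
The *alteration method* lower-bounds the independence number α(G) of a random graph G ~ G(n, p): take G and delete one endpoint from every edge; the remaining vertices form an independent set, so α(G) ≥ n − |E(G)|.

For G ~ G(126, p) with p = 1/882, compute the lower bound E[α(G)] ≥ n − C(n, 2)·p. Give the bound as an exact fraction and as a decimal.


E[|E(G)|] = C(126, 2)·p = 7875 · (1/882) = 125/14.
E[α(G)] ≥ n − E[|E(G)|] = 126 − 125/14 = 1639/14.
Numerically: ≈ 117.0714.
(This is only a lower bound; the true E[α(G)] may be larger.)

E[α(G)] ≥ 1639/14 ≈ 117.0714.


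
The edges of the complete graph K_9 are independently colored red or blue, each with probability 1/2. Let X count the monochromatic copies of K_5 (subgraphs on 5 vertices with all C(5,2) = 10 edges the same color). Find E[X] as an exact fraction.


Let X = Σ_S X_S over the C(9, 5) = 126 subsets S of size 5, where X_S = 1 if the K_5 on S is monochromatic.
For a fixed S, the K_5 on S has C(5, 2) = 10 edges. P[all 10 edges red] = (1/2)^10, and likewise for blue, so P[monochromatic] = 2·(1/2)^10 = 2^{1 − 10} = 1/512.
By linearity of expectation: E[X] = C(9, 5) · 2^{1 − 10} = 126 · 1/512 = 63/256.
Numerically: E[X] ≈ 0.246.

E[X] = C(9,5)·2^(1−C(5,2)) = 63/256 ≈ 0.246.


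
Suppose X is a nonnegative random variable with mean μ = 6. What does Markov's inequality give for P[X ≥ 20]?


μ = E[X] = 6, a = 20.
Markov: P[X ≥ 20] ≤ μ/a = (6)/20 = 3/10.
Numerically: ≈ 0.300.
(Since a = 20 > μ = 6.000, the bound 3/10 is < 1 and informative.)

P[X ≥ 20] ≤ 3/10 ≈ 0.300.


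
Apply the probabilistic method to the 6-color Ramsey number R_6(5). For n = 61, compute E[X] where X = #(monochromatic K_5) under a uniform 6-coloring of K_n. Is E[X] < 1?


E[X] = C(61, 5) · 6^{1 − 10} = 5949147 · 6^{−9} = 5949147/10077696.
As a reduced fraction: E[X] = 1983049/3359232 ≈ 0.590.
Is E[X] < 1? YES.
Since E[X] < 1, there exists a 6-coloring of K_{61} with no monochromatic K_5; hence R_6(5) > 61.

E[X] = 1983049/3359232 ≈ 0.590; E[X] < 1, so R_6(5) > 61.


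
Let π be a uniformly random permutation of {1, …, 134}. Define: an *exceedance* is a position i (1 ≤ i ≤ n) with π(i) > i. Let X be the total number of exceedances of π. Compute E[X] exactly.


Write X = Σ_{i=1}^{134} X_i, where X_i = 1_{π(i) > i}.
For each fixed i, π(i) is uniform over {1, …, 134} (marginal of a uniform permutation), so P[π(i) > i] = (n − i)/n. Summing: Σ_{i=1}^{134} (n − i)/n = (0 + 1 + … + 133)/134 = 134(134 − 1)/(2·134) = (134 − 1)/2.
Hence E[X] = Σ_{i=1}^{134} (134 − i)/134 = 133/2 ≈ 66.5000.

E[X] = 133/2 = 66.5000.


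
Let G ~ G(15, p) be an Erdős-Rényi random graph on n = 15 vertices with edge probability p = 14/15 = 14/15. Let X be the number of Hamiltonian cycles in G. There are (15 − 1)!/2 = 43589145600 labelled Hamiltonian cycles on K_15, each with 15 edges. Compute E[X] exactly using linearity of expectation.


K_15 has (15 − 1)!/2 = 43589145600 labelled Hamiltonian cycles.
For each such Hamiltonian cycle H, let X_H = 1 if all 15 edges of H are present in G. Then P[X_H = 1] = p^{15} = (14/15)^{15} = 155568095557812224/437893890380859375.
By linearity: E[X] = Σ_H E[X_H] = 43589145600 · p^{15} = 43589145600 · 155568095557812224/437893890380859375 = 1116227221067356419653632/72081298828125.
Numerically: E[X] ≈ 1.54857e+10.

E[X] = 43589145600 · (14/15)^{15} = 1116227221067356419653632/72081298828125 ≈ 1.54857e+10.


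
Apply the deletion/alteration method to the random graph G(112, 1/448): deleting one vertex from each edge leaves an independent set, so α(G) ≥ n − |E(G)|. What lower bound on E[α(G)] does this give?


E[|E(G)|] = C(112, 2)·p = 6216 · (1/448) = 111/8.
E[α(G)] ≥ n − E[|E(G)|] = 112 − 111/8 = 785/8.
Numerically: ≈ 98.1250.
(This is only a lower bound; the true E[α(G)] may be larger.)

E[α(G)] ≥ 785/8 ≈ 98.1250.


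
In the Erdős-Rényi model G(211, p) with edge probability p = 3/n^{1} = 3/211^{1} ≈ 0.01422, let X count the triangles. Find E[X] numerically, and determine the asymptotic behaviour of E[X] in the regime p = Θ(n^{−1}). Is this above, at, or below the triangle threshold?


Number of potential triangles: C(211, 3) = 1543465.
Each occurs with probability p³ ≈ (0.01422)³ ≈ 2.874196e-06.
By linearity: E[X] = C(211, 3)·p³ ≈ 1543465 · 2.874196e-06 ≈ 4.4362.
Here α = 1, so p = 3/n is exactly at the triangle threshold p ~ 1/n. Asymptotically E[X] → c³/6 = 3³/6 = 9/2 ≈ 4.5000, a bounded constant. In this regime the triangle count is asymptotically Poisson(c³/6).

E[X] ≈ 4.4362; in regime p = Θ(1/n^{1}) E[X] stays bounded (at the triangle threshold p ~ 1/n).


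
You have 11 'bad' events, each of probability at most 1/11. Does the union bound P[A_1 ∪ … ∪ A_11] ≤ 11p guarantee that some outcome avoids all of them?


Union bound: P[∪_{i=1}^{11} A_i] ≤ Σ_i P[A_i] ≤ 11·p = 11·(1/11) = 1.
Numerically: 1 ≈ 1.000.
Is 1 < 1? NO.
Since the bound 1 is ≥ 1, the union bound is uninformative here; it does NOT by itself certify existence.

11·p = 1 ≈ 1.000; existence NOT certified by the union bound.


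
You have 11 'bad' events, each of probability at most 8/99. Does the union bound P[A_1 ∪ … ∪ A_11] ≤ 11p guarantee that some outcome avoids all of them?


Union bound: P[∪_{i=1}^{11} A_i] ≤ Σ_i P[A_i] ≤ 11·p = 11·(8/99) = 8/9.
Numerically: 8/9 ≈ 0.889.
Is 8/9 < 1? YES.
Since P[∪ A_i] ≤ 8/9 < 1, the complement has P[∩ A_i^c] ≥ 1 − 8/9 = 1/9 > 0, so some outcome avoids every A_i.

11·p = 8/9 ≈ 0.889; existence CERTIFIED by the union bound.


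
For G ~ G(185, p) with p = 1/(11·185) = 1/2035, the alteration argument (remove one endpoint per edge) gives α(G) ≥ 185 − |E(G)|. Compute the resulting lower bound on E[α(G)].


E[|E(G)|] = C(185, 2)·p = 17020 · (1/2035) = 92/11.
E[α(G)] ≥ n − E[|E(G)|] = 185 − 92/11 = 1943/11.
Numerically: ≈ 176.63636.
(This is only a lower bound; the true E[α(G)] may be larger.)

E[α(G)] ≥ 1943/11 ≈ 176.63636.


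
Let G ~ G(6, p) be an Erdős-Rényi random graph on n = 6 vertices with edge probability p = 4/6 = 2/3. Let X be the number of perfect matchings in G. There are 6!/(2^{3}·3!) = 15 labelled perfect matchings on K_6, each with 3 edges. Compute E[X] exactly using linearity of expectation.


K_6 has 6!/(2^{3}·3!) = 15 labelled perfect matchings.
For each such perfect matching H, let X_H = 1 if all 3 edges of H are present in G. Then P[X_H = 1] = p^{3} = (2/3)^{3} = 8/27.
Summing the indicators: E[X] = Σ_H E[X_H] = 15 · p^{3} = 15 · 8/27 = 40/9.
Numerically: E[X] ≈ 4.44.

E[X] = 15 · (2/3)^{3} = 40/9 ≈ 4.44.


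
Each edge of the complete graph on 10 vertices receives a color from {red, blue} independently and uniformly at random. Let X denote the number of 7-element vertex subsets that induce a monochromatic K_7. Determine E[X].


Let X = Σ_S X_S over the C(10, 7) = 120 subsets S of size 7, where X_S = 1 if the K_7 on S is monochromatic.
For a fixed S, the K_7 on S has C(7, 2) = 21 edges. P[all 21 edges red] = (1/2)^21, and likewise for blue, so P[monochromatic] = 2·(1/2)^21 = 2^{1 − 21} = 1/1048576.
By linearity of expectation: E[X] = C(10, 7) · 2^{1 − 21} = 120 · 1/1048576 = 15/131072.
Numerically: E[X] ≈ 0.0001.

E[X] = C(10,7)·2^(1−C(7,2)) = 15/131072 ≈ 0.0001.


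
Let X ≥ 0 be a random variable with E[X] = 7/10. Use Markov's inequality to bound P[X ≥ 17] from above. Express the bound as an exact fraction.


μ = E[X] = 7/10, a = 17.
Markov: P[X ≥ 17] ≤ μ/a = (7/10)/17 = 7/170.
Numerically: ≈ 0.041.
(Since a = 17 > μ = 0.700, the bound 7/170 is < 1 and informative.)

P[X ≥ 17] ≤ 7/170 ≈ 0.041.


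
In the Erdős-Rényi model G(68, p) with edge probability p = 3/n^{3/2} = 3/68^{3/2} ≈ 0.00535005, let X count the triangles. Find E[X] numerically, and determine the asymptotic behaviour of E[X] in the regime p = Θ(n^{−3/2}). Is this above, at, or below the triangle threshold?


Number of potential triangles: C(68, 3) = 50116.
Each occurs with probability p³ ≈ (0.00535005)³ ≈ 1.53134716e-07.
By linearity: E[X] = C(68, 3)·p³ ≈ 50116 · 1.53134716e-07 ≈ 0.007674.
Since α = 3/2 > 1, p = c/n^{3/2} = o(1/n) is below the triangle threshold p ~ 1/n. Asymptotically E[X] ~ (c³/6)·n^{3(1−α)} = (3³/6)·n^{-1.5} → 0, so by Markov's inequality G has no triangles w.h.p.

E[X] ≈ 0.007674; in regime p = Θ(1/n^{3/2}) E[X] tends to 0 (below the triangle threshold p ~ 1/n).


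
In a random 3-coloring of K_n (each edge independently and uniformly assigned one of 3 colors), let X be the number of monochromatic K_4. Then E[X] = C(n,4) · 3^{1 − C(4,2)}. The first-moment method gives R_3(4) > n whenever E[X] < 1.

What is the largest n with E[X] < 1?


We need C(n, 4) · 3^{1 − 6} < 1, i.e. C(n, 4) < 3^{6 − 1} = 243.
Check values of n near the boundary:
  n = 5: C(5, 4) = 5; 5 < 243? YES
  n = 6: C(6, 4) = 15; 15 < 243? YES
  n = 7: C(7, 4) = 35; 35 < 243? YES
  n = 8: C(8, 4) = 70; 70 < 243? YES
  n = 9: C(9, 4) = 126; 126 < 243? YES
  n = 10: C(10, 4) = 210; 210 < 243? YES
  n = 11: C(11, 4) = 330; 330 < 243? NO
  n = 12: C(12, 4) = 495; 495 < 243? NO
The largest n with C(n, 4) < 243 is n = 10 (where E[X] = 70/81 ≈ 0.86420). Hence R_3(4) > 10, i.e. R_3(4) ≥ 11.

Largest n = 10; hence R_3(4) > 10.


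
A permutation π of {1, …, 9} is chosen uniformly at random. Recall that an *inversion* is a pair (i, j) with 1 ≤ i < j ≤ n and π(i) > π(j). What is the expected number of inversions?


Write X = Σ X_I over the C(9, 2) = 36 pairs i < j, with X_I the indicator of one inversion.
There are 36 indicators.
For each fixed pair i < j, the values π(i) and π(j) are two distinct elements of {1, …, 9} in uniformly random order; by symmetry P[π(i) > π(j)] = 1/2.
By linearity: E[X] = 36 · (1/2) = C(9, 2) · (1/2) = 36/2 = 18 ≈ 18.000000.

E[X] = 18 = 18.000000.


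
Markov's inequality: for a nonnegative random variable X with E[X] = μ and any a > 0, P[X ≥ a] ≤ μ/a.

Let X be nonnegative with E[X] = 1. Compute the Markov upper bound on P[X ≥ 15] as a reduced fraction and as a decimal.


μ = E[X] = 1, a = 15.
Markov: P[X ≥ 15] ≤ μ/a = (1)/15 = 1/15.
Numerically: ≈ 0.0667.
(Since a = 15 > μ = 1.0000, the bound 1/15 is < 1 and informative.)

P[X ≥ 15] ≤ 1/15 ≈ 0.0667.


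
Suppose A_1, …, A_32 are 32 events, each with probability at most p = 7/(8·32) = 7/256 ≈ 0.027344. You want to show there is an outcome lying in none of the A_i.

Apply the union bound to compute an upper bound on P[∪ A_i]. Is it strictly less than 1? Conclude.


Union bound: P[∪_{i=1}^{32} A_i] ≤ Σ_i P[A_i] ≤ 32·p = 32·(7/256) = 7/8.
Numerically: 7/8 ≈ 0.875000.
Is 7/8 < 1? YES.
Since P[∪ A_i] ≤ 7/8 < 1, the complement has P[∩ A_i^c] ≥ 1 − 7/8 = 1/8 > 0, so some outcome avoids every A_i.

32·p = 7/8 ≈ 0.875000; existence CERTIFIED by the union bound.


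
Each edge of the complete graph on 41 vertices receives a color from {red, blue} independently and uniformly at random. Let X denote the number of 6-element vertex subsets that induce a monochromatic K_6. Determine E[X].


Let X = Σ_S X_S over the C(41, 6) = 4496388 subsets S of size 6, where X_S = 1 if the K_6 on S is monochromatic.
For a fixed S, the K_6 on S has C(6, 2) = 15 edges. P[all 15 edges red] = (1/2)^15, and likewise for blue, so P[monochromatic] = 2·(1/2)^15 = 2^{1 − 15} = 1/16384.
By linearity: E[X] = C(41, 6) · 2^{1 − 15} = 4496388 · 1/16384 = 1124097/4096.
Numerically: E[X] ≈ 274.4377.

E[X] = C(41,6)·2^(1−C(6,2)) = 1124097/4096 ≈ 274.4377.


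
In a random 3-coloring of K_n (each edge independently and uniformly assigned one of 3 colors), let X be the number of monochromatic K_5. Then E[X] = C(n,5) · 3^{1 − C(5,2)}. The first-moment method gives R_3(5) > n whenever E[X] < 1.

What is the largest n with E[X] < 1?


We need C(n, 5) · 3^{1 − 10} < 1, i.e. C(n, 5) < 3^{10 − 1} = 19683.
Check values of n near the boundary:
  n = 19: C(19, 5) = 11628; 11628 < 19683? YES
  n = 20: C(20, 5) = 15504; 15504 < 19683? YES
  n = 21: C(21, 5) = 20349; 20349 < 19683? NO
  n = 22: C(22, 5) = 26334; 26334 < 19683? NO
  n = 23: C(23, 5) = 33649; 33649 < 19683? NO
The largest n with C(n, 5) < 19683 is n = 20 (where E[X] = 5168/6561 ≈ 0.7876848). Hence R_3(5) > 20, i.e. R_3(5) ≥ 21.

Largest n = 20; hence R_3(5) > 20.


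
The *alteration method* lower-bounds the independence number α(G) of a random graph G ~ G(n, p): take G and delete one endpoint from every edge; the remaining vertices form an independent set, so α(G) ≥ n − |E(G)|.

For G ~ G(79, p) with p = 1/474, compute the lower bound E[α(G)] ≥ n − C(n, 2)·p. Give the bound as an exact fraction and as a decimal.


E[|E(G)|] = C(79, 2)·p = 3081 · (1/474) = 13/2.
E[α(G)] ≥ n − E[|E(G)|] = 79 − 13/2 = 145/2.
Numerically: ≈ 72.50000.
(This is only a lower bound; the true E[α(G)] may be larger.)

E[α(G)] ≥ 145/2 ≈ 72.50000.


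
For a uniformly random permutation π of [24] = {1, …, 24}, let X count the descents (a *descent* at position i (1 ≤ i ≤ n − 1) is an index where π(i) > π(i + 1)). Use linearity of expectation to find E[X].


Write X = Σ X_I over i = 1, …, 23, with X_I the indicator of one descent.
There are 23 indicators.
For each fixed i, the pair (π(i), π(i+1)) is a uniformly random ordered pair of distinct values from {1, …, 24}; by symmetry P[π(i) > π(i+1)] = 1/2.
By linearity: E[X] = 23 · (1/2) = (24 − 1) · (1/2) = 23/2 ≈ 11.5000.

E[X] = 23/2 = 11.5000.


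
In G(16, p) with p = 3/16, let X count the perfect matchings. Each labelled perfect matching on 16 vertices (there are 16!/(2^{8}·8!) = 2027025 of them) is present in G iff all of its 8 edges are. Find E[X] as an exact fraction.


K_16 has 16!/(2^{8}·8!) = 2027025 labelled perfect matchings.
For each such perfect matching H, let X_H = 1 if all 8 edges of H are present in G. Then P[X_H = 1] = p^{8} = (3/16)^{8} = 6561/4294967296.
By linearity: E[X] = Σ_H E[X_H] = 2027025 · p^{8} = 2027025 · 6561/4294967296 = 13299311025/4294967296.
Numerically: E[X] ≈ 3.0965.

E[X] = 2027025 · (3/16)^{8} = 13299311025/4294967296 ≈ 3.0965.


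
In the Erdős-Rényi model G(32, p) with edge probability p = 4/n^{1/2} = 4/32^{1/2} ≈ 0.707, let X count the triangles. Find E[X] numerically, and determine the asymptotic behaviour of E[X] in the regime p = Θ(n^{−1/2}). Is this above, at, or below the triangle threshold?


Number of potential triangles: C(32, 3) = 4960.
Each occurs with probability p³ ≈ (0.707)³ ≈ 3.53553e-01.
By linearity: E[X] = C(32, 3)·p³ ≈ 4960 · 3.53553e-01 ≈ 1753.625.
Since α = 1/2 < 1, p = c/n^{1/2} ≫ 1/n is above the triangle threshold p ~ 1/n. Asymptotically E[X] ~ (c³/6)·n^{3(1−α)} = (4³/6)·n^{1.5} → ∞; triangles are abundant w.h.p.

E[X] ≈ 1753.625; in regime p = Θ(1/n^{1/2}) E[X] diverges (above the triangle threshold p ~ 1/n).


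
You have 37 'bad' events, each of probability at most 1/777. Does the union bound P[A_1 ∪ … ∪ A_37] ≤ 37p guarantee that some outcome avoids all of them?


Union bound: P[∪_{i=1}^{37} A_i] ≤ Σ_i P[A_i] ≤ 37·p = 37·(1/777) = 1/21.
Numerically: 1/21 ≈ 0.048.
Is 1/21 < 1? YES.
Since P[∪ A_i] ≤ 1/21 < 1, the complement has P[∩ A_i^c] ≥ 1 − 1/21 = 20/21 > 0, so some outcome avoids every A_i.

37·p = 1/21 ≈ 0.048; existence CERTIFIED by the union bound.


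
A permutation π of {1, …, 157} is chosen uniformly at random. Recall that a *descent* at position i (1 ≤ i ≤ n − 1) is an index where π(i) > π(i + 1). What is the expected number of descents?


Write X = Σ X_I over i = 1, …, 156, with X_I the indicator of one descent.
There are 156 indicators.
For each fixed i, the pair (π(i), π(i+1)) is a uniformly random ordered pair of distinct values from {1, …, 157}; by symmetry P[π(i) > π(i+1)] = 1/2.
By linearity: E[X] = 156 · (1/2) = (157 − 1) · (1/2) = 78 ≈ 78.00000.

E[X] = 78 = 78.00000.
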